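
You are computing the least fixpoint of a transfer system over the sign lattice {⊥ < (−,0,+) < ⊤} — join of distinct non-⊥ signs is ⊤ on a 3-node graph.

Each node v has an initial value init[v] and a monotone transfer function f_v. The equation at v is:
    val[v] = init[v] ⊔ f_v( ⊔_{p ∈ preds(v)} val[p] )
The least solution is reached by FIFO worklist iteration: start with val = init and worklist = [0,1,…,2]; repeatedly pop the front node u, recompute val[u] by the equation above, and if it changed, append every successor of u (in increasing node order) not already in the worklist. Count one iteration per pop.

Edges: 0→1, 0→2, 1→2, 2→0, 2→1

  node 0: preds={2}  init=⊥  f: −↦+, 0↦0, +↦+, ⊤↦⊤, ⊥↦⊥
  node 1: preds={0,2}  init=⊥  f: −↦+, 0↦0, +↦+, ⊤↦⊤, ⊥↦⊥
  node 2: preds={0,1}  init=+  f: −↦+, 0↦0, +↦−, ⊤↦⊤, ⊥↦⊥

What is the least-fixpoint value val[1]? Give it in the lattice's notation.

⊤

Trace (6 dequeues):
  [1] u=0 | in + | out + | prev ⊥ | push {}
  [2] u=1 | in + | out + | prev ⊥ | push {}
  [3] u=2 | in + | out ⊤ | prev + | push {0,1}
  [4] u=0 | in ⊤ | out ⊤ | prev + | push {2}
  [5] u=1 | in ⊤ | out ⊤ | prev + | push {}
  [6] u=2 | in ⊤ | out ⊤ | ==

Converged values:
  [0] ⊤
  [1] ⊤
  [2] ⊤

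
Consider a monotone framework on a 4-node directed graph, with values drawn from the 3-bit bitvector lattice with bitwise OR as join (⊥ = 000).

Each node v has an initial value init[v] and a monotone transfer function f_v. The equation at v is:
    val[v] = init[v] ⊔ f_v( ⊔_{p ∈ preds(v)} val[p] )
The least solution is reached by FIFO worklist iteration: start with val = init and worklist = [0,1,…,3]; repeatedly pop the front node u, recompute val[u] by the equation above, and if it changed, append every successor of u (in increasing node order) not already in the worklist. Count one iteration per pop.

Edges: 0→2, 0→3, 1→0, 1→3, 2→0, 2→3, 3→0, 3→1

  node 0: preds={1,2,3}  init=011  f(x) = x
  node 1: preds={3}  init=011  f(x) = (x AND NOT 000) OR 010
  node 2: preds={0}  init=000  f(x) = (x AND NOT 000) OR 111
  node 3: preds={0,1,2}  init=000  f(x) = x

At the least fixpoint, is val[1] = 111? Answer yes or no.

Trace (9 dequeues):
  [1] u=0 | in 011 | out 011 | ==
  [2] u=1 | in 000 | out 011 | ==
  [3] u=2 | in 011 | out 111 | prev 000 | push {0}
  [4] u=3 | in 111 | out 111 | prev 000 | push {1}
  [5] u=0 | in 111 | out 111 | prev 011 | push {2,3}
  [6] u=1 | in 111 | out 111 | prev 011 | push {0}
  [7] u=2 | in 111 | out 111 | ==
  [8] u=3 | in 111 | out 111 | ==
  [9] u=0 | in 111 | out 111 | ==

Converged values:
  [0] 111
  [1] 111
  [2] 111
  [3] 111

yes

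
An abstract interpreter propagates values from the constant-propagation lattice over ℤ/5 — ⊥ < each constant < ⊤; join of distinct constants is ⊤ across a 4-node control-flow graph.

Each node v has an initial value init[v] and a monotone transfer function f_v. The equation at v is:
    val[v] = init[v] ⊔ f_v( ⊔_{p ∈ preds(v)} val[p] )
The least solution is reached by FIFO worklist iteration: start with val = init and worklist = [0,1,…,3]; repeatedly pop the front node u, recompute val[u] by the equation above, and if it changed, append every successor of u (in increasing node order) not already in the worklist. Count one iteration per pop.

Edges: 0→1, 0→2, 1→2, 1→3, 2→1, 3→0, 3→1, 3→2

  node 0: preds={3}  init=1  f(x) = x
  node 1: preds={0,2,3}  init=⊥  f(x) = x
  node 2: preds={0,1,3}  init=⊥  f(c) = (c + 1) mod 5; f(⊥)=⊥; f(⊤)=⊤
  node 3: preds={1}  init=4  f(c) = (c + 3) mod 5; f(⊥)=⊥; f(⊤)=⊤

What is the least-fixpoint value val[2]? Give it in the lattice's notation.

Iteration log — 7 steps:
  step 1. node 0  ⊔preds=4  new=⊤  old=1  +wl: 
  step 2. node 1  ⊔preds=⊤  new=⊤  old=⊥  +wl: 
  step 3. node 2  ⊔preds=⊤  new=⊤  old=⊥  +wl: 1
  step 4. node 3  ⊔preds=⊤  new=⊤  old=4  +wl: 0,2
  step 5. node 1  ⊔preds=⊤  new=⊤  stable
  step 6. node 0  ⊔preds=⊤  new=⊤  stable
  step 7. node 2  ⊔preds=⊤  new=⊤  stable

Least fixpoint reached:
  node 0: ⊤
  node 1: ⊤
  node 2: ⊤
  node 3: ⊤

⊤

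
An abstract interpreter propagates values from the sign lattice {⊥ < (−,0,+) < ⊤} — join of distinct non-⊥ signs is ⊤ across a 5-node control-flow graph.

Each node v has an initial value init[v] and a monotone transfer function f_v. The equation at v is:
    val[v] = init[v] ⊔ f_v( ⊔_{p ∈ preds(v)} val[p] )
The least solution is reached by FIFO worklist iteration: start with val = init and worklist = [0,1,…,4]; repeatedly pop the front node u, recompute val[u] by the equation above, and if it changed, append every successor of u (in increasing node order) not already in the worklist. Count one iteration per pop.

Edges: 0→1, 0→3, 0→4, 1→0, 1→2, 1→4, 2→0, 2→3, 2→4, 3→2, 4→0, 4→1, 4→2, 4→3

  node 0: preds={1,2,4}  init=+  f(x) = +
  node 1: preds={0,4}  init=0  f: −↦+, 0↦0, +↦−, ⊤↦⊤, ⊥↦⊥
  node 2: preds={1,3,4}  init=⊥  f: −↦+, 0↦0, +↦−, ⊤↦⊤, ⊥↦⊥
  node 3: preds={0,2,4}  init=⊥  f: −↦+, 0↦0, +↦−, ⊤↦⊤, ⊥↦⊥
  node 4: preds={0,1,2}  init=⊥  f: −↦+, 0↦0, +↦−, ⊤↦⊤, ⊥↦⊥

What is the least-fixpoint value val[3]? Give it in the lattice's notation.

⊤

Worklist (9 pops):
  #1 pop 0: in=0 → + (no change)
  #2 pop 1: in=+ → ⊤ (was 0); enqueue [0]
  #3 pop 2: in=⊤ → ⊤ (was ⊥); enqueue []
  #4 pop 3: in=⊤ → ⊤ (was ⊥); enqueue [2]
  #5 pop 4: in=⊤ → ⊤ (was ⊥); enqueue [1,3]
  #6 pop 0: in=⊤ → + (no change)
  #7 pop 2: in=⊤ → ⊤ (no change)
  #8 pop 1: in=⊤ → ⊤ (no change)
  #9 pop 3: in=⊤ → ⊤ (no change)

Fixpoint:
  val[0] = +
  val[1] = ⊤
  val[2] = ⊤
  val[3] = ⊤
  val[4] = ⊤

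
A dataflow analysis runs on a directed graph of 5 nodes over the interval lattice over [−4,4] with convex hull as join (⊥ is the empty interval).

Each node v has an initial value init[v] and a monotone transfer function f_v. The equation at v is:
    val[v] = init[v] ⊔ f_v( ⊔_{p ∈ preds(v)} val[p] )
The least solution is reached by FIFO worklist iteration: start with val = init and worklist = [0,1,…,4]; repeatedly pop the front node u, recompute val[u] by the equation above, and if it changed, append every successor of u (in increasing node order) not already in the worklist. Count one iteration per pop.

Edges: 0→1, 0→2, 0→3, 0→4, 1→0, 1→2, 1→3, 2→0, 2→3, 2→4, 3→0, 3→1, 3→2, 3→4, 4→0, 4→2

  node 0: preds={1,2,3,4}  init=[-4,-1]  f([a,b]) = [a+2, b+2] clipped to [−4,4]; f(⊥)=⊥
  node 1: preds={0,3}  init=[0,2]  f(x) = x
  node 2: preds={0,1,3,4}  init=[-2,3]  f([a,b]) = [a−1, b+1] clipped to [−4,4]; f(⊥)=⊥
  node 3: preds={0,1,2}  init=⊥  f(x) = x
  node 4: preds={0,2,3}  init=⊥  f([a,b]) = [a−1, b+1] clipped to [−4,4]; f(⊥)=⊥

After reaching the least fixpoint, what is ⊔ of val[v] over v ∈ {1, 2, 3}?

[-4,4]

Trace (8 dequeues):
  [1] u=0 | in [-2,3] | out [-4,4] | prev [-4,-1] | push {}
  [2] u=1 | in [-4,4] | out [-4,4] | prev [0,2] | push {0}
  [3] u=2 | in [-4,4] | out [-4,4] | prev [-2,3] | push {}
  [4] u=3 | in [-4,4] | out [-4,4] | prev ⊥ | push {1,2}
  [5] u=4 | in [-4,4] | out [-4,4] | prev ⊥ | push {}
  [6] u=0 | in [-4,4] | out [-4,4] | ==
  [7] u=1 | in [-4,4] | out [-4,4] | ==
  [8] u=2 | in [-4,4] | out [-4,4] | ==

Converged values:
  [0] [-4,4]
  [1] [-4,4]
  [2] [-4,4]
  [3] [-4,4]
  [4] [-4,4]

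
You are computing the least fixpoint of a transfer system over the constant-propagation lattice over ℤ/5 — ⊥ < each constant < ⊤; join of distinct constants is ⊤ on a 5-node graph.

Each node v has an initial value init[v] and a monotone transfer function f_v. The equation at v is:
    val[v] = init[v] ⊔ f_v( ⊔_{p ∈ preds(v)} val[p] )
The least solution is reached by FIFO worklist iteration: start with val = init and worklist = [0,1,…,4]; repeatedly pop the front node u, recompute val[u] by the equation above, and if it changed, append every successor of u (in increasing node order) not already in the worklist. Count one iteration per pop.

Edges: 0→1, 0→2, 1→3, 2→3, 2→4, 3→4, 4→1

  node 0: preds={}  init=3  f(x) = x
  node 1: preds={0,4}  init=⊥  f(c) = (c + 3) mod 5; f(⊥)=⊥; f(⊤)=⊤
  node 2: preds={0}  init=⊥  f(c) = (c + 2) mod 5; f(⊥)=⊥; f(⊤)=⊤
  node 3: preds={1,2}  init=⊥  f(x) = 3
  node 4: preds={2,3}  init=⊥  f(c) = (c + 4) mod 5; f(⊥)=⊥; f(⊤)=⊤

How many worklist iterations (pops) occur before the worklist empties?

7

Worklist (7 pops):
  #1 pop 0: in=⊥ → 3 (no change)
  #2 pop 1: in=3 → 1 (was ⊥); enqueue []
  #3 pop 2: in=3 → 0 (was ⊥); enqueue []
  #4 pop 3: in=⊤ → 3 (was ⊥); enqueue []
  #5 pop 4: in=⊤ → ⊤ (was ⊥); enqueue [1]
  #6 pop 1: in=⊤ → ⊤ (was 1); enqueue [3]
  #7 pop 3: in=⊤ → 3 (no change)

Fixpoint:
  val[0] = 3
  val[1] = ⊤
  val[2] = 0
  val[3] = 3
  val[4] = ⊤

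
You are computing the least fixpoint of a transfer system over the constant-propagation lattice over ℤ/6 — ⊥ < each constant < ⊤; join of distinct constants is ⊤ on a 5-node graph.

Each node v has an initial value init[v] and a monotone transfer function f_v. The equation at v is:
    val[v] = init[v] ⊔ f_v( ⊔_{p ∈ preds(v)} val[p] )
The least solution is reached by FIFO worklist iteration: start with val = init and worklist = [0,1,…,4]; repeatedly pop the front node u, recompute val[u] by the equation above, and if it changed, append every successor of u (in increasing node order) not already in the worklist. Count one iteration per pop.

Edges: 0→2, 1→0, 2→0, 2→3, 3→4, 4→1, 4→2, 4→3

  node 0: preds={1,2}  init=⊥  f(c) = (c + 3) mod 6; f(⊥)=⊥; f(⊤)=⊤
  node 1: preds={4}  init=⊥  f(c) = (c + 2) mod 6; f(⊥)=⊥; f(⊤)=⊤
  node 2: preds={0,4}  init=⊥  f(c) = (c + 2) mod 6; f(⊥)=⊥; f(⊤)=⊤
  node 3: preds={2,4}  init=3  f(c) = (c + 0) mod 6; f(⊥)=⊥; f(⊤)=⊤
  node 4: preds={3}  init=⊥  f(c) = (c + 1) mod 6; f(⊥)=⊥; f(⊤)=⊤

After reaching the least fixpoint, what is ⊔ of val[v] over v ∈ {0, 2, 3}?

⊤

Trace (15 dequeues):
  [1] u=0 | in ⊥ | out ⊥ | ==
  [2] u=1 | in ⊥ | out ⊥ | ==
  [3] u=2 | in ⊥ | out ⊥ | ==
  [4] u=3 | in ⊥ | out 3 | ==
  [5] u=4 | in 3 | out 4 | prev ⊥ | push {1,2,3}
  [6] u=1 | in 4 | out 0 | prev ⊥ | push {0}
  [7] u=2 | in 4 | out 0 | prev ⊥ | push {}
  [8] u=3 | in ⊤ | out ⊤ | prev 3 | push {4}
  [9] u=0 | in 0 | out 3 | prev ⊥ | push {2}
  [10] u=4 | in ⊤ | out ⊤ | prev 4 | push {1,3}
  [11] u=2 | in ⊤ | out ⊤ | prev 0 | push {0}
  [12] u=1 | in ⊤ | out ⊤ | prev 0 | push {}
  [13] u=3 | in ⊤ | out ⊤ | ==
  [14] u=0 | in ⊤ | out ⊤ | prev 3 | push {2}
  [15] u=2 | in ⊤ | out ⊤ | ==

Converged values:
  [0] ⊤
  [1] ⊤
  [2] ⊤
  [3] ⊤
  [4] ⊤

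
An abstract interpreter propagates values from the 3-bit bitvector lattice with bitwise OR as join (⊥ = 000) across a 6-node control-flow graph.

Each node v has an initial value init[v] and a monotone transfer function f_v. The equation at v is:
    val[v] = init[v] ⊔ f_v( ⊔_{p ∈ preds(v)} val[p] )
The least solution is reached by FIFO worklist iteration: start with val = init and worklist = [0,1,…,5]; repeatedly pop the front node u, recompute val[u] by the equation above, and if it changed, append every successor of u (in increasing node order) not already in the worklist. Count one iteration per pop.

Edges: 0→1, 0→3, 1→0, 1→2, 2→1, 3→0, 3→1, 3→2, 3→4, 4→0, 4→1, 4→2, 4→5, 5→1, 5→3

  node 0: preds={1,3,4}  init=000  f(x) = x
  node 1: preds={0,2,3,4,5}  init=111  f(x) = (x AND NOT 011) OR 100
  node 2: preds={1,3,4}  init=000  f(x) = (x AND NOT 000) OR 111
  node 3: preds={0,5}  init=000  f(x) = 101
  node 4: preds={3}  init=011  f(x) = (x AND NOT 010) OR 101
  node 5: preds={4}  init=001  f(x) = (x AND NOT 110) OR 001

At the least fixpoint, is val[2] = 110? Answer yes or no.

no

Trace (9 dequeues):
  [1] u=0 | in 111 | out 111 | prev 000 | push {}
  [2] u=1 | in 111 | out 111 | ==
  [3] u=2 | in 111 | out 111 | prev 000 | push {1}
  [4] u=3 | in 111 | out 101 | prev 000 | push {0,2}
  [5] u=4 | in 101 | out 111 | prev 011 | push {}
  [6] u=5 | in 111 | out 001 | ==
  [7] u=1 | in 111 | out 111 | ==
  [8] u=0 | in 111 | out 111 | ==
  [9] u=2 | in 111 | out 111 | ==

Converged values:
  [0] 111
  [1] 111
  [2] 111
  [3] 101
  [4] 111
  [5] 001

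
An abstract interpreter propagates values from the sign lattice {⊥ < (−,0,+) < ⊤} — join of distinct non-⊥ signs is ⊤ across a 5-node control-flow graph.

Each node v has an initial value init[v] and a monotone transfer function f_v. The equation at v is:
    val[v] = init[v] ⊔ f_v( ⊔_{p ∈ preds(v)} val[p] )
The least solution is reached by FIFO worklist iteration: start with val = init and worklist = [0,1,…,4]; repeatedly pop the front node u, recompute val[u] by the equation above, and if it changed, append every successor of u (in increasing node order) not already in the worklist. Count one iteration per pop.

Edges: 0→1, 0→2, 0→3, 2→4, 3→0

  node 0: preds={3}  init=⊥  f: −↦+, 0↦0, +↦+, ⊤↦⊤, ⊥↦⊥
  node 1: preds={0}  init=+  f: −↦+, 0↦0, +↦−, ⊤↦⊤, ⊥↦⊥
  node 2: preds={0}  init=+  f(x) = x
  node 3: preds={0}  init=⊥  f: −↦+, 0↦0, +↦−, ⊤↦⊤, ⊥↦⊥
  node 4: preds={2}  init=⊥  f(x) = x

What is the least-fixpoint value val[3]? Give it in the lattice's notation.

Trace (5 dequeues):
  [1] u=0 | in ⊥ | out ⊥ | ==
  [2] u=1 | in ⊥ | out + | ==
  [3] u=2 | in ⊥ | out + | ==
  [4] u=3 | in ⊥ | out ⊥ | ==
  [5] u=4 | in + | out + | prev ⊥ | push {}

Converged values:
  [0] ⊥
  [1] +
  [2] +
  [3] ⊥
  [4] +

⊥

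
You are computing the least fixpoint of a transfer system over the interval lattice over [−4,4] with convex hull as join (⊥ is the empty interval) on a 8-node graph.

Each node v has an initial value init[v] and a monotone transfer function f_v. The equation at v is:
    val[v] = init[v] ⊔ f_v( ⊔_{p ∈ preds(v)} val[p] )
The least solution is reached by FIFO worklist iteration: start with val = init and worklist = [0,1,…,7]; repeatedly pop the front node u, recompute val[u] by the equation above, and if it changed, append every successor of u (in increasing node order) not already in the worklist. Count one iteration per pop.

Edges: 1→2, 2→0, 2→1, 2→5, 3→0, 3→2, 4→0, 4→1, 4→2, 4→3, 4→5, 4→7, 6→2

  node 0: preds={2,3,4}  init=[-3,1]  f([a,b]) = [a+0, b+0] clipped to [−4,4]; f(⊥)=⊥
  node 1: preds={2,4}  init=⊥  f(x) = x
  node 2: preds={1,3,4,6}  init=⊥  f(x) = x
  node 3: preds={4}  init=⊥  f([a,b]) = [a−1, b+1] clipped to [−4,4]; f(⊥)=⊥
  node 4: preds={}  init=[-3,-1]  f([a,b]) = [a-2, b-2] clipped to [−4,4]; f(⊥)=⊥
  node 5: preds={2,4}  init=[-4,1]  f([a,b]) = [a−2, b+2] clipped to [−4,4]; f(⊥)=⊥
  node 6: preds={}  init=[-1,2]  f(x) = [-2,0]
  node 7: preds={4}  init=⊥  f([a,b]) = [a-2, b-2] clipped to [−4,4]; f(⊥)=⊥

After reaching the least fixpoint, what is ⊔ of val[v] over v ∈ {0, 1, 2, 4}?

[-4,2]

Worklist (15 pops):
  #1 pop 0: in=[-3,-1] → [-3,1] (no change)
  #2 pop 1: in=[-3,-1] → [-3,-1] (was ⊥); enqueue []
  #3 pop 2: in=[-3,2] → [-3,2] (was ⊥); enqueue [0,1]
  #4 pop 3: in=[-3,-1] → [-4,0] (was ⊥); enqueue [2]
  #5 pop 4: in=⊥ → [-3,-1] (no change)
  #6 pop 5: in=[-3,2] → [-4,4] (was [-4,1]); enqueue []
  #7 pop 6: in=⊥ → [-2,2] (was [-1,2]); enqueue []
  #8 pop 7: in=[-3,-1] → [-4,-3] (was ⊥); enqueue []
  #9 pop 0: in=[-4,2] → [-4,2] (was [-3,1]); enqueue []
  #10 pop 1: in=[-3,2] → [-3,2] (was [-3,-1]); enqueue []
  #11 pop 2: in=[-4,2] → [-4,2] (was [-3,2]); enqueue [0,1,5]
  #12 pop 0: in=[-4,2] → [-4,2] (no change)
  #13 pop 1: in=[-4,2] → [-4,2] (was [-3,2]); enqueue [2]
  #14 pop 5: in=[-4,2] → [-4,4] (no change)
  #15 pop 2: in=[-4,2] → [-4,2] (no change)

Fixpoint:
  val[0] = [-4,2]
  val[1] = [-4,2]
  val[2] = [-4,2]
  val[3] = [-4,0]
  val[4] = [-3,-1]
  val[5] = [-4,4]
  val[6] = [-2,2]
  val[7] = [-4,-3]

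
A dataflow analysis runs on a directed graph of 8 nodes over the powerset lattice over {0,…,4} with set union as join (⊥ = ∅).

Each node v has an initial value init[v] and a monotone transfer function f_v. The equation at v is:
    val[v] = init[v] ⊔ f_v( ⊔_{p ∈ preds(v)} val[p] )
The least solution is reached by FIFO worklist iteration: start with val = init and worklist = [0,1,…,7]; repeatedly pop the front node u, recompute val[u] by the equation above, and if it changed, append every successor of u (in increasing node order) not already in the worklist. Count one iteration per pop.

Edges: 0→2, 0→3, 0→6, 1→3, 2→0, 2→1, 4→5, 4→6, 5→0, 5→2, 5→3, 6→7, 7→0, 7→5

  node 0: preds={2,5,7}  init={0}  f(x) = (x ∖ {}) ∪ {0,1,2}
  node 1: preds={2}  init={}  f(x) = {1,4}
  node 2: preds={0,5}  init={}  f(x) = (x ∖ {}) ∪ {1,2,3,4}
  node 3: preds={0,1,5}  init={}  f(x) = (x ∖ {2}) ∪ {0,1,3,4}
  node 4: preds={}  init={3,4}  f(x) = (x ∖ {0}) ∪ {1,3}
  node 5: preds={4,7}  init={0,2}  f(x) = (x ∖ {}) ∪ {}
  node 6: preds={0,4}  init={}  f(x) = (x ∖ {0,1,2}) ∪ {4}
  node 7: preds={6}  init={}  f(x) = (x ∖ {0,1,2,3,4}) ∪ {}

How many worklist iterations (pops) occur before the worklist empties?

13

Iteration log — 13 steps:
  step 1. node 0  ⊔preds={0,2}  new={0,1,2}  old={0}  +wl: 
  step 2. node 1  ⊔preds={}  new={1,4}  old={}  +wl: 
  step 3. node 2  ⊔preds={0,1,2}  new={0,1,2,3,4}  old={}  +wl: 0,1
  step 4. node 3  ⊔preds={0,1,2,4}  new={0,1,3,4}  old={}  +wl: 
  step 5. node 4  ⊔preds={}  new={1,3,4}  old={3,4}  +wl: 
  step 6. node 5  ⊔preds={1,3,4}  new={0,1,2,3,4}  old={0,2}  +wl: 2,3
  step 7. node 6  ⊔preds={0,1,2,3,4}  new={3,4}  old={}  +wl: 
  step 8. node 7  ⊔preds={3,4}  new={}  stable
  step 9. node 0  ⊔preds={0,1,2,3,4}  new={0,1,2,3,4}  old={0,1,2}  +wl: 6
  step 10. node 1  ⊔preds={0,1,2,3,4}  new={1,4}  stable
  step 11. node 2  ⊔preds={0,1,2,3,4}  new={0,1,2,3,4}  stable
  step 12. node 3  ⊔preds={0,1,2,3,4}  new={0,1,3,4}  stable
  step 13. node 6  ⊔preds={0,1,2,3,4}  new={3,4}  stable

Least fixpoint reached:
  node 0: {0,1,2,3,4}
  node 1: {1,4}
  node 2: {0,1,2,3,4}
  node 3: {0,1,3,4}
  node 4: {1,3,4}
  node 5: {0,1,2,3,4}
  node 6: {3,4}
  node 7: {}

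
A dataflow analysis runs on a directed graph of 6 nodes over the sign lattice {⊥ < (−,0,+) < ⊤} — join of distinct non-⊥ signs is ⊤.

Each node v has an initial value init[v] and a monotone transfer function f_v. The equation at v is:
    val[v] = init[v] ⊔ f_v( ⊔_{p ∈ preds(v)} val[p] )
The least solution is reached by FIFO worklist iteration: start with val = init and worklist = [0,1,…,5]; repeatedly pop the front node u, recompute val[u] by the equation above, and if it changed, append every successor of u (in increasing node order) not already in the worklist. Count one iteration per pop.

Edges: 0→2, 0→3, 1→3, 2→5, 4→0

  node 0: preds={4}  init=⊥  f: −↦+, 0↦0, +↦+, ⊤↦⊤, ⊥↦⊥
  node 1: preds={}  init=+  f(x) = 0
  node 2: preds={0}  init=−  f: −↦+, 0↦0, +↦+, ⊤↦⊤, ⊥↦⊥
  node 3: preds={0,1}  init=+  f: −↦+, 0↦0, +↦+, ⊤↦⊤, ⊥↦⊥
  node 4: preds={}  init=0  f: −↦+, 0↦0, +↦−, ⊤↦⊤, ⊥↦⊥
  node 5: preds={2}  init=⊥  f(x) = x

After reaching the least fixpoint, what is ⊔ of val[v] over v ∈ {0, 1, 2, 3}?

Trace (6 dequeues):
  [1] u=0 | in 0 | out 0 | prev ⊥ | push {}
  [2] u=1 | in ⊥ | out ⊤ | prev + | push {}
  [3] u=2 | in 0 | out ⊤ | prev − | push {}
  [4] u=3 | in ⊤ | out ⊤ | prev + | push {}
  [5] u=4 | in ⊥ | out 0 | ==
  [6] u=5 | in ⊤ | out ⊤ | prev ⊥ | push {}

Converged values:
  [0] 0
  [1] ⊤
  [2] ⊤
  [3] ⊤
  [4] 0
  [5] ⊤

⊤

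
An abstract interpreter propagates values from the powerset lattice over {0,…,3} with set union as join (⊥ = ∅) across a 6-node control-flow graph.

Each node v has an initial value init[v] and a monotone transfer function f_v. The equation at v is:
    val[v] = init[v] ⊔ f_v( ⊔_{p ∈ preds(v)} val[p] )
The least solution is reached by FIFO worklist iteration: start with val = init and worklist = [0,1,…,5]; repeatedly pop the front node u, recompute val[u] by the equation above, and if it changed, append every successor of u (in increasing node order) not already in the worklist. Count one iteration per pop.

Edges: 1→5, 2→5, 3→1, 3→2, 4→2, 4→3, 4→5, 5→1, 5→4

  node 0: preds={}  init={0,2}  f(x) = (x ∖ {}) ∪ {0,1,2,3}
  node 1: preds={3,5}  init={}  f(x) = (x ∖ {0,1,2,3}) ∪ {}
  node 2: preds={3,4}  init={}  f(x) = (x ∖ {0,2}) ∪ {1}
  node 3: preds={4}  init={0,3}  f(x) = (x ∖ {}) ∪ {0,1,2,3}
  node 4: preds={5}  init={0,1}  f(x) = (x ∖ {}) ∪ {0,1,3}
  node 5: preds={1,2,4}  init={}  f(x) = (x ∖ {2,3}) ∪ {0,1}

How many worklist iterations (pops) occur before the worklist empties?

10

Iteration log — 10 steps:
  step 1. node 0  ⊔preds={}  new={0,1,2,3}  old={0,2}  +wl: 
  step 2. node 1  ⊔preds={0,3}  new={}  stable
  step 3. node 2  ⊔preds={0,1,3}  new={1,3}  old={}  +wl: 
  step 4. node 3  ⊔preds={0,1}  new={0,1,2,3}  old={0,3}  +wl: 1,2
  step 5. node 4  ⊔preds={}  new={0,1,3}  old={0,1}  +wl: 3
  step 6. node 5  ⊔preds={0,1,3}  new={0,1}  old={}  +wl: 4
  step 7. node 1  ⊔preds={0,1,2,3}  new={}  stable
  step 8. node 2  ⊔preds={0,1,2,3}  new={1,3}  stable
  step 9. node 3  ⊔preds={0,1,3}  new={0,1,2,3}  stable
  step 10. node 4  ⊔preds={0,1}  new={0,1,3}  stable

Least fixpoint reached:
  node 0: {0,1,2,3}
  node 1: {}
  node 2: {1,3}
  node 3: {0,1,2,3}
  node 4: {0,1,3}
  node 5: {0,1}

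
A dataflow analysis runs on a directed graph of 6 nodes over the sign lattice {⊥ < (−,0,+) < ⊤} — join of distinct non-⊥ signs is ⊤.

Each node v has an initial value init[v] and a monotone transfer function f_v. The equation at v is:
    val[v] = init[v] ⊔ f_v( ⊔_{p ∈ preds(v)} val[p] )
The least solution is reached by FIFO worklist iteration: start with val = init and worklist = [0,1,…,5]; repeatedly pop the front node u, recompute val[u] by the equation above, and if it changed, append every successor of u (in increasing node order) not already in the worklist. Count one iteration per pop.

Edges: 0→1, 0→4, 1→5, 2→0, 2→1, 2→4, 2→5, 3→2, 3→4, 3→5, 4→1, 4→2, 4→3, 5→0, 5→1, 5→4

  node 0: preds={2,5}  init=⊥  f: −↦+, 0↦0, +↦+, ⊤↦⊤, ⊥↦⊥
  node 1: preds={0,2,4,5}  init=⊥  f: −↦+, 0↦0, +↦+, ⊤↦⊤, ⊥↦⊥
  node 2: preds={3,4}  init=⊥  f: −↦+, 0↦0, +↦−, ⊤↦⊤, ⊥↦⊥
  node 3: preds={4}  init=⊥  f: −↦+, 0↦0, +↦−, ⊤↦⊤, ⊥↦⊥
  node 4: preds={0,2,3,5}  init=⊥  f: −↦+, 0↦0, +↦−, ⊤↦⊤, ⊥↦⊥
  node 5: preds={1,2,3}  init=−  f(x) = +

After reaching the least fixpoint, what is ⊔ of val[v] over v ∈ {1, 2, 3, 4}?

⊤

Iteration log — 14 steps:
  step 1. node 0  ⊔preds=−  new=+  old=⊥  +wl: 
  step 2. node 1  ⊔preds=⊤  new=⊤  old=⊥  +wl: 
  step 3. node 2  ⊔preds=⊥  new=⊥  stable
  step 4. node 3  ⊔preds=⊥  new=⊥  stable
  step 5. node 4  ⊔preds=⊤  new=⊤  old=⊥  +wl: 1,2,3
  step 6. node 5  ⊔preds=⊤  new=⊤  old=−  +wl: 0,4
  step 7. node 1  ⊔preds=⊤  new=⊤  stable
  step 8. node 2  ⊔preds=⊤  new=⊤  old=⊥  +wl: 1,5
  step 9. node 3  ⊔preds=⊤  new=⊤  old=⊥  +wl: 2
  step 10. node 0  ⊔preds=⊤  new=⊤  old=+  +wl: 
  step 11. node 4  ⊔preds=⊤  new=⊤  stable
  step 12. node 1  ⊔preds=⊤  new=⊤  stable
  step 13. node 5  ⊔preds=⊤  new=⊤  stable
  step 14. node 2  ⊔preds=⊤  new=⊤  stable

Least fixpoint reached:
  node 0: ⊤
  node 1: ⊤
  node 2: ⊤
  node 3: ⊤
  node 4: ⊤
  node 5: ⊤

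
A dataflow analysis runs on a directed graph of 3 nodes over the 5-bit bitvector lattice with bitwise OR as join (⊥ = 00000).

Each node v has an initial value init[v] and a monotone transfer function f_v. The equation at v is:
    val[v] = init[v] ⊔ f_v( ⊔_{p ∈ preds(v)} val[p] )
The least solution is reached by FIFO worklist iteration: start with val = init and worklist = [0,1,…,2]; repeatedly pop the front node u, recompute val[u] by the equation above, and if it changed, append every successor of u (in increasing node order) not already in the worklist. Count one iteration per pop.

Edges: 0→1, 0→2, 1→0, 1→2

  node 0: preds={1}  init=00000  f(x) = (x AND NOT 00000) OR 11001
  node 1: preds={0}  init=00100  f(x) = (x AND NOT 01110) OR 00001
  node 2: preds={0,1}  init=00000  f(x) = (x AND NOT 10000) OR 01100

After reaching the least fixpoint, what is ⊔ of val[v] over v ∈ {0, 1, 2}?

Worklist (4 pops):
  #1 pop 0: in=00100 → 11101 (was 00000); enqueue []
  #2 pop 1: in=11101 → 10101 (was 00100); enqueue [0]
  #3 pop 2: in=11101 → 01101 (was 00000); enqueue []
  #4 pop 0: in=10101 → 11101 (no change)

Fixpoint:
  val[0] = 11101
  val[1] = 10101
  val[2] = 01101

11101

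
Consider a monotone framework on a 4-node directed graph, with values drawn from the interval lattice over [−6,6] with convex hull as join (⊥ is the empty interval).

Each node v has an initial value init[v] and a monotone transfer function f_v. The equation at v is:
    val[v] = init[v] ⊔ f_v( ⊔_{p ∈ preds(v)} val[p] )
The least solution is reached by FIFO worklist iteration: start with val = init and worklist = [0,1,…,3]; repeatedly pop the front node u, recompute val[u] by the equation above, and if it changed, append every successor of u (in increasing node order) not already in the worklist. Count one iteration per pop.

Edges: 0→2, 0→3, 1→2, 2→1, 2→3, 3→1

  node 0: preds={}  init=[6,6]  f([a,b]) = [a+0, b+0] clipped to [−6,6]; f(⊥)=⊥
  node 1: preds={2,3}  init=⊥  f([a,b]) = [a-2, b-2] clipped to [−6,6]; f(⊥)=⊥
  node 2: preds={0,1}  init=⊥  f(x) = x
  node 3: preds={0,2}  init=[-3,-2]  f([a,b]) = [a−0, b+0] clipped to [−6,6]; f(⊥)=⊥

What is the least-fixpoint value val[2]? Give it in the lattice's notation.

Trace (9 dequeues):
  [1] u=0 | in ⊥ | out [6,6] | ==
  [2] u=1 | in [-3,-2] | out [-5,-4] | prev ⊥ | push {}
  [3] u=2 | in [-5,6] | out [-5,6] | prev ⊥ | push {1}
  [4] u=3 | in [-5,6] | out [-5,6] | prev [-3,-2] | push {}
  [5] u=1 | in [-5,6] | out [-6,4] | prev [-5,-4] | push {2}
  [6] u=2 | in [-6,6] | out [-6,6] | prev [-5,6] | push {1,3}
  [7] u=1 | in [-6,6] | out [-6,4] | ==
  [8] u=3 | in [-6,6] | out [-6,6] | prev [-5,6] | push {1}
  [9] u=1 | in [-6,6] | out [-6,4] | ==

Converged values:
  [0] [6,6]
  [1] [-6,4]
  [2] [-6,6]
  [3] [-6,6]

[-6,6]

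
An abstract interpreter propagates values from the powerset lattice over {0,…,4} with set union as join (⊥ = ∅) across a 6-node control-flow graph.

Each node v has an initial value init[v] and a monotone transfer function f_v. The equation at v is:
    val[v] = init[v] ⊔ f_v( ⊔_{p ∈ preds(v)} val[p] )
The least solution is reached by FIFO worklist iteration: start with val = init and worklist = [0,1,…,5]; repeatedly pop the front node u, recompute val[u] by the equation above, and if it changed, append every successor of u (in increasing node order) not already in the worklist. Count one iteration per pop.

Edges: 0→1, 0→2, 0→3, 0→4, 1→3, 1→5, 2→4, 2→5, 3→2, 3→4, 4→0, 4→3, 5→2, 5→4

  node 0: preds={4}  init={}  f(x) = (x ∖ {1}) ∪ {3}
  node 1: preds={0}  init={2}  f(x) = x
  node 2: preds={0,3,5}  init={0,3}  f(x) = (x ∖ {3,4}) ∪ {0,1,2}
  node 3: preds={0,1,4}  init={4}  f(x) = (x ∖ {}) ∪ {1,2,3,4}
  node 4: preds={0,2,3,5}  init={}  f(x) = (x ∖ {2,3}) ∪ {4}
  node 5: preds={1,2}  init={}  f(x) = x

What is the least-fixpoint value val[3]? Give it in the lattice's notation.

{0,1,2,3,4}

Iteration log — 16 steps:
  step 1. node 0  ⊔preds={}  new={3}  old={}  +wl: 
  step 2. node 1  ⊔preds={3}  new={2,3}  old={2}  +wl: 
  step 3. node 2  ⊔preds={3,4}  new={0,1,2,3}  old={0,3}  +wl: 
  step 4. node 3  ⊔preds={2,3}  new={1,2,3,4}  old={4}  +wl: 2
  step 5. node 4  ⊔preds={0,1,2,3,4}  new={0,1,4}  old={}  +wl: 0,3
  step 6. node 5  ⊔preds={0,1,2,3}  new={0,1,2,3}  old={}  +wl: 4
  step 7. node 2  ⊔preds={0,1,2,3,4}  new={0,1,2,3}  stable
  step 8. node 0  ⊔preds={0,1,4}  new={0,3,4}  old={3}  +wl: 1,2
  step 9. node 3  ⊔preds={0,1,2,3,4}  new={0,1,2,3,4}  old={1,2,3,4}  +wl: 
  step 10. node 4  ⊔preds={0,1,2,3,4}  new={0,1,4}  stable
  step 11. node 1  ⊔preds={0,3,4}  new={0,2,3,4}  old={2,3}  +wl: 3,5
  step 12. node 2  ⊔preds={0,1,2,3,4}  new={0,1,2,3}  stable
  step 13. node 3  ⊔preds={0,1,2,3,4}  new={0,1,2,3,4}  stable
  step 14. node 5  ⊔preds={0,1,2,3,4}  new={0,1,2,3,4}  old={0,1,2,3}  +wl: 2,4
  step 15. node 2  ⊔preds={0,1,2,3,4}  new={0,1,2,3}  stable
  step 16. node 4  ⊔preds={0,1,2,3,4}  new={0,1,4}  stable

Least fixpoint reached:
  node 0: {0,3,4}
  node 1: {0,2,3,4}
  node 2: {0,1,2,3}
  node 3: {0,1,2,3,4}
  node 4: {0,1,4}
  node 5: {0,1,2,3,4}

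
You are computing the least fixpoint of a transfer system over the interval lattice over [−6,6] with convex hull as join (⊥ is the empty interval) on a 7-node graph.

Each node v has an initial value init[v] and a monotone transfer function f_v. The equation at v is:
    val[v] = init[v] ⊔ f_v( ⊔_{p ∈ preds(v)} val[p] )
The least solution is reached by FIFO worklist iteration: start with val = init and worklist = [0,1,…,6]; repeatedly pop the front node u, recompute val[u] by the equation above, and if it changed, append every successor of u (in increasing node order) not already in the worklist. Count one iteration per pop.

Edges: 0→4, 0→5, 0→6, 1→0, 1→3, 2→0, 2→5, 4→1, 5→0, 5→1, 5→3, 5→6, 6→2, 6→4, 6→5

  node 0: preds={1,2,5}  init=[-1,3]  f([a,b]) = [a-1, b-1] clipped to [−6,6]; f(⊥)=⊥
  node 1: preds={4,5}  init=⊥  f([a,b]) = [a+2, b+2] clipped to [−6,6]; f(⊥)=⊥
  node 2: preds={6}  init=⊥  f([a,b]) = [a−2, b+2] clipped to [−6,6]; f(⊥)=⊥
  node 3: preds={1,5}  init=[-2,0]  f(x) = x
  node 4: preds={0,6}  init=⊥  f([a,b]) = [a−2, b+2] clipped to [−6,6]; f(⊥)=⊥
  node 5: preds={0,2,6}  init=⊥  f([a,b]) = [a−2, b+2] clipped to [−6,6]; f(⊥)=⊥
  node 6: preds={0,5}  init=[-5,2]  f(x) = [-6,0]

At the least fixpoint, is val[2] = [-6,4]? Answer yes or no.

Iteration log — 16 steps:
  step 1. node 0  ⊔preds=⊥  new=[-1,3]  stable
  step 2. node 1  ⊔preds=⊥  new=⊥  stable
  step 3. node 2  ⊔preds=[-5,2]  new=[-6,4]  old=⊥  +wl: 0
  step 4. node 3  ⊔preds=⊥  new=[-2,0]  stable
  step 5. node 4  ⊔preds=[-5,3]  new=[-6,5]  old=⊥  +wl: 1
  step 6. node 5  ⊔preds=[-6,4]  new=[-6,6]  old=⊥  +wl: 3
  step 7. node 6  ⊔preds=[-6,6]  new=[-6,2]  old=[-5,2]  +wl: 2,4,5
  step 8. node 0  ⊔preds=[-6,6]  new=[-6,5]  old=[-1,3]  +wl: 6
  step 9. node 1  ⊔preds=[-6,6]  new=[-4,6]  old=⊥  +wl: 0
  step 10. node 3  ⊔preds=[-6,6]  new=[-6,6]  old=[-2,0]  +wl: 
  step 11. node 2  ⊔preds=[-6,2]  new=[-6,4]  stable
  step 12. node 4  ⊔preds=[-6,5]  new=[-6,6]  old=[-6,5]  +wl: 1
  step 13. node 5  ⊔preds=[-6,5]  new=[-6,6]  stable
  step 14. node 6  ⊔preds=[-6,6]  new=[-6,2]  stable
  step 15. node 0  ⊔preds=[-6,6]  new=[-6,5]  stable
  step 16. node 1  ⊔preds=[-6,6]  new=[-4,6]  stable

Least fixpoint reached:
  node 0: [-6,5]
  node 1: [-4,6]
  node 2: [-6,4]
  node 3: [-6,6]
  node 4: [-6,6]
  node 5: [-6,6]
  node 6: [-6,2]

yes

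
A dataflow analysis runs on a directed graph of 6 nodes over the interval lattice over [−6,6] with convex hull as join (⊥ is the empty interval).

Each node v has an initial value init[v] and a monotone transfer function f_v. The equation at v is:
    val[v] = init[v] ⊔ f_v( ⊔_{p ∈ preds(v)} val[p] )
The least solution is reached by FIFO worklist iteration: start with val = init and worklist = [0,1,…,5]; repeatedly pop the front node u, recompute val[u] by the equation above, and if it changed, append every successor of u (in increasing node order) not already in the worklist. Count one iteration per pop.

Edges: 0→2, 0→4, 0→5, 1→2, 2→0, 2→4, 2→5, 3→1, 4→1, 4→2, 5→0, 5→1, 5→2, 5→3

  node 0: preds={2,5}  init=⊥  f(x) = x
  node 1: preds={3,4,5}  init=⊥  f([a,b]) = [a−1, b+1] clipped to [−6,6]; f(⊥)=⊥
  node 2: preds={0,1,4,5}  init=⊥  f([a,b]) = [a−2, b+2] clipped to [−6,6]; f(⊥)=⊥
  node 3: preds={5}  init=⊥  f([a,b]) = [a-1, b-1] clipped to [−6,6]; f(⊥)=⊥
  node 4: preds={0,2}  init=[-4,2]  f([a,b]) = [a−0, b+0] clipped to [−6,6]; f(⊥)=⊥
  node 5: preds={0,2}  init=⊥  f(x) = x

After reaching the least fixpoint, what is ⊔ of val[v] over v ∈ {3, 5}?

Iteration log — 19 steps:
  step 1. node 0  ⊔preds=⊥  new=⊥  stable
  step 2. node 1  ⊔preds=[-4,2]  new=[-5,3]  old=⊥  +wl: 
  step 3. node 2  ⊔preds=[-5,3]  new=[-6,5]  old=⊥  +wl: 0
  step 4. node 3  ⊔preds=⊥  new=⊥  stable
  step 5. node 4  ⊔preds=[-6,5]  new=[-6,5]  old=[-4,2]  +wl: 1,2
  step 6. node 5  ⊔preds=[-6,5]  new=[-6,5]  old=⊥  +wl: 3
  step 7. node 0  ⊔preds=[-6,5]  new=[-6,5]  old=⊥  +wl: 4,5
  step 8. node 1  ⊔preds=[-6,5]  new=[-6,6]  old=[-5,3]  +wl: 
  step 9. node 2  ⊔preds=[-6,6]  new=[-6,6]  old=[-6,5]  +wl: 0
  step 10. node 3  ⊔preds=[-6,5]  new=[-6,4]  old=⊥  +wl: 1
  step 11. node 4  ⊔preds=[-6,6]  new=[-6,6]  old=[-6,5]  +wl: 2
  step 12. node 5  ⊔preds=[-6,6]  new=[-6,6]  old=[-6,5]  +wl: 3
  step 13. node 0  ⊔preds=[-6,6]  new=[-6,6]  old=[-6,5]  +wl: 4,5
  step 14. node 1  ⊔preds=[-6,6]  new=[-6,6]  stable
  step 15. node 2  ⊔preds=[-6,6]  new=[-6,6]  stable
  step 16. node 3  ⊔preds=[-6,6]  new=[-6,5]  old=[-6,4]  +wl: 1
  step 17. node 4  ⊔preds=[-6,6]  new=[-6,6]  stable
  step 18. node 5  ⊔preds=[-6,6]  new=[-6,6]  stable
  step 19. node 1  ⊔preds=[-6,6]  new=[-6,6]  stable

Least fixpoint reached:
  node 0: [-6,6]
  node 1: [-6,6]
  node 2: [-6,6]
  node 3: [-6,5]
  node 4: [-6,6]
  node 5: [-6,6]

[-6,6]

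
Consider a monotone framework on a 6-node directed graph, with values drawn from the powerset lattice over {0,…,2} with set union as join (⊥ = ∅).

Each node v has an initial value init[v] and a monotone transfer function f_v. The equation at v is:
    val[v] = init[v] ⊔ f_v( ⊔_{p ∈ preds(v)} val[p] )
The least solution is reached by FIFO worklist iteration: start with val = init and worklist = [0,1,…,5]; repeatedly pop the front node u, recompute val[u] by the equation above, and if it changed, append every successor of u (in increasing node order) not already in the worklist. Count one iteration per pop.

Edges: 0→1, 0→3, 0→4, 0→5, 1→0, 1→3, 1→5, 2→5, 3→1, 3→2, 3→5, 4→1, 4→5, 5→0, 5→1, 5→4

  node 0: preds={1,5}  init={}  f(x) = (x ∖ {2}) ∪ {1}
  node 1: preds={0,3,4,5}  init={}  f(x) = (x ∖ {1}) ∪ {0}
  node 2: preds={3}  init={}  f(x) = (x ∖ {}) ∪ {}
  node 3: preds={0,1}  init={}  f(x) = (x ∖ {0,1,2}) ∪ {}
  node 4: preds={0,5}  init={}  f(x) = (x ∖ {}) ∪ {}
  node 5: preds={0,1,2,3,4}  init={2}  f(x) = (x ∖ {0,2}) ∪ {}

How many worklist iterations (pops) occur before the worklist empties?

Worklist (12 pops):
  #1 pop 0: in={2} → {1} (was {}); enqueue []
  #2 pop 1: in={1,2} → {0,2} (was {}); enqueue [0]
  #3 pop 2: in={} → {} (no change)
  #4 pop 3: in={0,1,2} → {} (no change)
  #5 pop 4: in={1,2} → {1,2} (was {}); enqueue [1]
  #6 pop 5: in={0,1,2} → {1,2} (was {2}); enqueue [4]
  #7 pop 0: in={0,1,2} → {0,1} (was {1}); enqueue [3,5]
  #8 pop 1: in={0,1,2} → {0,2} (no change)
  #9 pop 4: in={0,1,2} → {0,1,2} (was {1,2}); enqueue [1]
  #10 pop 3: in={0,1,2} → {} (no change)
  #11 pop 5: in={0,1,2} → {1,2} (no change)
  #12 pop 1: in={0,1,2} → {0,2} (no change)

Fixpoint:
  val[0] = {0,1}
  val[1] = {0,2}
  val[2] = {}
  val[3] = {}
  val[4] = {0,1,2}
  val[5] = {1,2}

12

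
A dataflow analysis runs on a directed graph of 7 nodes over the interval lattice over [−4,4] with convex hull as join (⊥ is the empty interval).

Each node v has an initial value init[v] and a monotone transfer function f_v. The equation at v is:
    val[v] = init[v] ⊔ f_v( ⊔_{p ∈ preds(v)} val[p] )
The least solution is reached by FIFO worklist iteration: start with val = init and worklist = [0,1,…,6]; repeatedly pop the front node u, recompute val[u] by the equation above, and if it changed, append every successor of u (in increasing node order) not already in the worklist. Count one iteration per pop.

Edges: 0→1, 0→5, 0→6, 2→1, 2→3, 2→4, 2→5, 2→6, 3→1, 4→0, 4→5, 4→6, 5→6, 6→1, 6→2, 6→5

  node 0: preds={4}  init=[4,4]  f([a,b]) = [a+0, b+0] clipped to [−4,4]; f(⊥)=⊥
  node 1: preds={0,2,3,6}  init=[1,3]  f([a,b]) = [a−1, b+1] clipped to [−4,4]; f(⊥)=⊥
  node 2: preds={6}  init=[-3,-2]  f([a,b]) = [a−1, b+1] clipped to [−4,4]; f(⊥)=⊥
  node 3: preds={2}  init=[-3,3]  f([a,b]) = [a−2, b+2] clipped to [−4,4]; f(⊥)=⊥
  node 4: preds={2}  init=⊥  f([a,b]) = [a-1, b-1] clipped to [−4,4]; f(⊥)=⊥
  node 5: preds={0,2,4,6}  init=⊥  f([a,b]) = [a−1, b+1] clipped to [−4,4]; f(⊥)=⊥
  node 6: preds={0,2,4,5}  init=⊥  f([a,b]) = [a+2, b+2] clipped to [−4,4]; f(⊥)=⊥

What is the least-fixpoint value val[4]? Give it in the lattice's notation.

Worklist (19 pops):
  #1 pop 0: in=⊥ → [4,4] (no change)
  #2 pop 1: in=[-3,4] → [-4,4] (was [1,3]); enqueue []
  #3 pop 2: in=⊥ → [-3,-2] (no change)
  #4 pop 3: in=[-3,-2] → [-4,3] (was [-3,3]); enqueue [1]
  #5 pop 4: in=[-3,-2] → [-4,-3] (was ⊥); enqueue [0]
  #6 pop 5: in=[-4,4] → [-4,4] (was ⊥); enqueue []
  #7 pop 6: in=[-4,4] → [-2,4] (was ⊥); enqueue [2,5]
  #8 pop 1: in=[-4,4] → [-4,4] (no change)
  #9 pop 0: in=[-4,-3] → [-4,4] (was [4,4]); enqueue [1,6]
  #10 pop 2: in=[-2,4] → [-3,4] (was [-3,-2]); enqueue [3,4]
  #11 pop 5: in=[-4,4] → [-4,4] (no change)
  #12 pop 1: in=[-4,4] → [-4,4] (no change)
  #13 pop 6: in=[-4,4] → [-2,4] (no change)
  #14 pop 3: in=[-3,4] → [-4,4] (was [-4,3]); enqueue [1]
  #15 pop 4: in=[-3,4] → [-4,3] (was [-4,-3]); enqueue [0,5,6]
  #16 pop 1: in=[-4,4] → [-4,4] (no change)
  #17 pop 0: in=[-4,3] → [-4,4] (no change)
  #18 pop 5: in=[-4,4] → [-4,4] (no change)
  #19 pop 6: in=[-4,4] → [-2,4] (no change)

Fixpoint:
  val[0] = [-4,4]
  val[1] = [-4,4]
  val[2] = [-3,4]
  val[3] = [-4,4]
  val[4] = [-4,3]
  val[5] = [-4,4]
  val[6] = [-2,4]

[-4,3]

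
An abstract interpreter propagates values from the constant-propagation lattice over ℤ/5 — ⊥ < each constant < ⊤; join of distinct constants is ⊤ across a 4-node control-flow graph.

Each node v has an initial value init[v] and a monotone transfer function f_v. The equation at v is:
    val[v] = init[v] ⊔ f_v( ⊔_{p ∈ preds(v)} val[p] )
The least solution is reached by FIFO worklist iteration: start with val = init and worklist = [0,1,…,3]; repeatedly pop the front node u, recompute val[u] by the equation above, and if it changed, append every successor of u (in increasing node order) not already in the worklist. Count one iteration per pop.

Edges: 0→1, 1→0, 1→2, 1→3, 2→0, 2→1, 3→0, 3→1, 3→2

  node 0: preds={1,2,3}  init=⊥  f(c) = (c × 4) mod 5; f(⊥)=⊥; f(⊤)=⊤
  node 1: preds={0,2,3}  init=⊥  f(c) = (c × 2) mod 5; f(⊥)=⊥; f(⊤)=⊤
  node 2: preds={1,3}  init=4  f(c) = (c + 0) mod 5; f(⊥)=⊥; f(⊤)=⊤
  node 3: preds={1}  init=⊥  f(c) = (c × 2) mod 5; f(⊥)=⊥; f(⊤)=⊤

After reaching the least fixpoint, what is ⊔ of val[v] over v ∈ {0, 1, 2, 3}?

Worklist (7 pops):
  #1 pop 0: in=4 → 1 (was ⊥); enqueue []
  #2 pop 1: in=⊤ → ⊤ (was ⊥); enqueue [0]
  #3 pop 2: in=⊤ → ⊤ (was 4); enqueue [1]
  #4 pop 3: in=⊤ → ⊤ (was ⊥); enqueue [2]
  #5 pop 0: in=⊤ → ⊤ (was 1); enqueue []
  #6 pop 1: in=⊤ → ⊤ (no change)
  #7 pop 2: in=⊤ → ⊤ (no change)

Fixpoint:
  val[0] = ⊤
  val[1] = ⊤
  val[2] = ⊤
  val[3] = ⊤

⊤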